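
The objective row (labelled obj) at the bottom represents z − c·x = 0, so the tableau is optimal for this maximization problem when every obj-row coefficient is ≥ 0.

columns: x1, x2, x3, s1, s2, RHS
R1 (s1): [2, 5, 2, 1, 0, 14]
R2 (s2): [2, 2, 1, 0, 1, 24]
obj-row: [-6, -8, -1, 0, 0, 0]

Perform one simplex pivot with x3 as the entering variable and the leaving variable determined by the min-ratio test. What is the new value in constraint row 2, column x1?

1

Ratio test on column x3 — row 1: 14/2 = 7; row 2: 24/1 = 24. Minimum is 7 at row 1 (s1 leaves); pivot element 2.
Divide row 1 by 2; eliminate column x3 from the other rows.
Row 2 update in column x1: 2 − 1·1 = 1.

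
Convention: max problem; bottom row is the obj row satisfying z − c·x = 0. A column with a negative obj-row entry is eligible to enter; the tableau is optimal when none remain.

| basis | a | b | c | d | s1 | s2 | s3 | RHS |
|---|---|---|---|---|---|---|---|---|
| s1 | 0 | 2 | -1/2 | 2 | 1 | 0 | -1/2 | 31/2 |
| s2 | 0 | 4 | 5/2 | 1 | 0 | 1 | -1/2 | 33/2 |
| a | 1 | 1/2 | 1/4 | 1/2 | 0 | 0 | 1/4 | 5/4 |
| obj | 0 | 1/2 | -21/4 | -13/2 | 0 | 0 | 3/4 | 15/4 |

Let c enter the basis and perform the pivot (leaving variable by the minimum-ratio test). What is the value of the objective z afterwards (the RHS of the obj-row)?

Ratio test on column c — row 1: entry -1/2 ≤ 0; row 2: (33/2)/(5/2) = 33/5; row 3: (5/4)/(1/4) = 5. Minimum is 5 at row 3 (a leaves); pivot element 1/4.
Pivot on row 3; the obj-row RHS becomes 15/4 − (-21/4)·5 = 30.

30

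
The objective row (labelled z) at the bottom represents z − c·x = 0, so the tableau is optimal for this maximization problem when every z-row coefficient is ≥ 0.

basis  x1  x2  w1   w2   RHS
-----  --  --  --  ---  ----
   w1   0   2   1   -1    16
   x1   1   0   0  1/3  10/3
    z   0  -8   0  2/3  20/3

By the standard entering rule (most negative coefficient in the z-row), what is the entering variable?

Negative z-row entries: x2: -8.
The most negative is -8 in column x2, so x2 enters.

x2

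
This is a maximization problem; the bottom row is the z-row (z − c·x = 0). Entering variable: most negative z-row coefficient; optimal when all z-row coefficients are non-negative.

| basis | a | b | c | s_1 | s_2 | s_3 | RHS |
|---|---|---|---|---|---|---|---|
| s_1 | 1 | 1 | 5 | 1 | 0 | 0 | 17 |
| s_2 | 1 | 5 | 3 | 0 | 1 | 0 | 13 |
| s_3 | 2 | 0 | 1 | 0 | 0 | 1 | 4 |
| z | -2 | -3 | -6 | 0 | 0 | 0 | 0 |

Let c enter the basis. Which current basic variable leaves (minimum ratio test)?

s_1

Column c entries and ratios — s_1: 17/5 = 17/5; s_2: 13/3 = 13/3; s_3: 4/1 = 4.
Smallest ratio is 17/5 in the row of s_1, so s_1 leaves.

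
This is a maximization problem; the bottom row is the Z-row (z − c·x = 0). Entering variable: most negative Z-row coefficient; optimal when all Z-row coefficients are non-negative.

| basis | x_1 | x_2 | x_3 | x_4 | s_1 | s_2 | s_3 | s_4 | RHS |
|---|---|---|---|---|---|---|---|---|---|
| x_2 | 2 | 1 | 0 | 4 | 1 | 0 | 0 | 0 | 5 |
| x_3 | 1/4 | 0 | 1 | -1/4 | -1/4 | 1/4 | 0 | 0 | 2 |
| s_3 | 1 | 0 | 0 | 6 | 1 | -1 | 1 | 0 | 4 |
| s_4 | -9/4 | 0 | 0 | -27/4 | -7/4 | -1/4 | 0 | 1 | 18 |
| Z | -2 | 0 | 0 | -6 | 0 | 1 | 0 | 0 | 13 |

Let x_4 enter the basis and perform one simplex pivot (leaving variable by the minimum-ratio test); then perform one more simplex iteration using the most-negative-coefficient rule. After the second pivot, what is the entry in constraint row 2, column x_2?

-7/32

Ratio test on column x_4 — row 1: 5/4 = 5/4; row 2: entry -1/4 ≤ 0; row 3: 4/6 = 2/3; row 4: entry -27/4 ≤ 0. Minimum is 2/3 at row 3 (s_3 leaves); pivot element 6.
Divide row 3 by 6; eliminate column x_4 from the other rows.
Second iteration: most negative Z-row entry is -1 in column x_1, so x_1 enters.
Ratio test on column x_1 — row 1: (7/3)/(4/3) = 7/4; row 2: (13/6)/(7/24) = 52/7; row 3: (2/3)/(1/6) = 4; row 4: entry -9/8 ≤ 0. Minimum is 7/4 at row 1 (x_2 leaves); pivot element 4/3.
Divide row 1 by 4/3; eliminate column x_1 from the other rows.
After both pivots, the entry at constraint row 2, column x_2 is -7/32.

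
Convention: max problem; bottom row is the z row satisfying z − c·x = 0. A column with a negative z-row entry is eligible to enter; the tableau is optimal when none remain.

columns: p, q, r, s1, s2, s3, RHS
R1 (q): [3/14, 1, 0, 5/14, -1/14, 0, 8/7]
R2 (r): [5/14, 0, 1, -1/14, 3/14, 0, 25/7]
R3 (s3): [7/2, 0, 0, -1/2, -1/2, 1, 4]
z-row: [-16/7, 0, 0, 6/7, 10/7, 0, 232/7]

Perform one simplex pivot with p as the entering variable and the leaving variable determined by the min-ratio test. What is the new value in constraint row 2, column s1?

Ratio test on column p — row 1: (8/7)/(3/14) = 16/3; row 2: (25/7)/(5/14) = 10; row 3: 4/(7/2) = 8/7. Minimum is 8/7 at row 3 (s3 leaves); pivot element 7/2.
Divide row 3 by 7/2; eliminate column p from the other rows.
Row 2 update in column s1: -1/14 − (5/14)·(-1/7) = -1/49.

-1/49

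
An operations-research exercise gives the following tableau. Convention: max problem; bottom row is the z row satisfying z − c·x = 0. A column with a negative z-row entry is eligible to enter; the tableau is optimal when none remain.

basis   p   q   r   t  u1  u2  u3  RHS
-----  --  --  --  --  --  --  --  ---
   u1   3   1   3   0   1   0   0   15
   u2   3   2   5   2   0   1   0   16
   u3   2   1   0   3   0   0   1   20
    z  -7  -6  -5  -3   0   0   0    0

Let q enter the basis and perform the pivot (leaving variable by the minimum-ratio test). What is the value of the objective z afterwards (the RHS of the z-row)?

Ratio test on column q — row 1: 15/1 = 15; row 2: 16/2 = 8; row 3: 20/1 = 20. Minimum is 8 at row 2 (u2 leaves); pivot element 2.
Pivot on row 2; the z-row RHS becomes 0 − (-6)·8 = 48.

48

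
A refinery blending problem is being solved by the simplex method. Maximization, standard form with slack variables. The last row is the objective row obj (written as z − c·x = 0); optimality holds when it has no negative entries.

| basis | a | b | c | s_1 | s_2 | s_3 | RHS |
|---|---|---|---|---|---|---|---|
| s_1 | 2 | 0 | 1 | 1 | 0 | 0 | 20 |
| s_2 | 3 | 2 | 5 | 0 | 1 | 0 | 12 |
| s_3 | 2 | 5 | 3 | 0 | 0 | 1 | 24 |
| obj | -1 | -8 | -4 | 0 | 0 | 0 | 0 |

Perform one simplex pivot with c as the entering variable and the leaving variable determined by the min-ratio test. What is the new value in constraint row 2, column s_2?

Ratio test on column c — row 1: 20/1 = 20; row 2: 12/5 = 12/5; row 3: 24/3 = 8. Minimum is 12/5 at row 2 (s_2 leaves); pivot element 5.
Divide row 2 by 5; eliminate column c from the other rows.
In the new row 2, the s_2 entry is the old entry divided by the pivot: 1/5 = 1/5.

1/5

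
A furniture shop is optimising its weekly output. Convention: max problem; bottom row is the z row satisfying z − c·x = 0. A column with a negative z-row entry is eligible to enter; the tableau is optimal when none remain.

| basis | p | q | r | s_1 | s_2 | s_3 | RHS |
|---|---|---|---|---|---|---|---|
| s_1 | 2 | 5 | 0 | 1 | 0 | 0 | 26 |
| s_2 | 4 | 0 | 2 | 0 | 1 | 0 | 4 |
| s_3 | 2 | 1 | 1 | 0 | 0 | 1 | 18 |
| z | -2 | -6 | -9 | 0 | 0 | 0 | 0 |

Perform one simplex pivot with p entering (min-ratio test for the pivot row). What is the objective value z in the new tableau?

2

Ratio test on column p — row 1: 26/2 = 13; row 2: 4/4 = 1; row 3: 18/2 = 9. Minimum is 1 at row 2 (s_2 leaves); pivot element 4.
Pivot on row 2; the z-row RHS becomes 0 − (-2)·1 = 2.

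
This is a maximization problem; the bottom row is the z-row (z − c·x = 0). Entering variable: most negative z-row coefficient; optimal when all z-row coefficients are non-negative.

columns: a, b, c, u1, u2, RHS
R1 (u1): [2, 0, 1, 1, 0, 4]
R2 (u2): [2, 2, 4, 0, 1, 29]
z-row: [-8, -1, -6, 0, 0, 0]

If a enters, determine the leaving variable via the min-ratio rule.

u1

Column a entries and ratios — u1: 4/2 = 2; u2: 29/2 = 29/2.
Smallest ratio is 2 in the row of u1, so u1 leaves.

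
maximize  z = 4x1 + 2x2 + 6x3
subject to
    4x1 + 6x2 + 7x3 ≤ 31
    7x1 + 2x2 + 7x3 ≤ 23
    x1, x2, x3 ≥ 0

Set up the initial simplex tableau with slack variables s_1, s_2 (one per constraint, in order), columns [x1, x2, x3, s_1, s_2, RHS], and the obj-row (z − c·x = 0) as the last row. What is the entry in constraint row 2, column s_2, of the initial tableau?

Slack s_2 belongs to constraint 2; its column is the unit vector e_2, so the entry in row 2 is 1.

1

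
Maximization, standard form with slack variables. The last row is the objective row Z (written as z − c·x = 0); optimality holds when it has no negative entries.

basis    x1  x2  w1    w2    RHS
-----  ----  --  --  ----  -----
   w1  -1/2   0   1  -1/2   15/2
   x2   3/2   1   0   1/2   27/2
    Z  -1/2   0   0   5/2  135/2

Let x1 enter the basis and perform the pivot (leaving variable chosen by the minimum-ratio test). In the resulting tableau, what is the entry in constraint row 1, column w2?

Ratio test on column x1 — row 1: entry -1/2 ≤ 0; row 2: (27/2)/(3/2) = 9. Minimum is 9 at row 2 (x2 leaves); pivot element 3/2.
Divide row 2 by 3/2; eliminate column x1 from the other rows.
Row 1 update in column w2: -1/2 − (-1/2)·(1/3) = -1/3.

-1/3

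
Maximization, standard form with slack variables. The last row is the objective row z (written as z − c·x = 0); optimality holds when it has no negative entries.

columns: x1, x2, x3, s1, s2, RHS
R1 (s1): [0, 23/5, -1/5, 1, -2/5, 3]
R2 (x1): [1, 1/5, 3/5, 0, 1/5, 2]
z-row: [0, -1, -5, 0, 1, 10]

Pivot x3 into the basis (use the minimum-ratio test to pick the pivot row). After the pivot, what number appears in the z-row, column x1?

25/3

Ratio test on column x3 — row 1: entry -1/5 ≤ 0; row 2: 2/(3/5) = 10/3. Minimum is 10/3 at row 2 (x1 leaves); pivot element 3/5.
Divide row 2 by 3/5; eliminate column x3 from the other rows.
z-row update in column x1: 0 − (-5)·(5/3) = 25/3.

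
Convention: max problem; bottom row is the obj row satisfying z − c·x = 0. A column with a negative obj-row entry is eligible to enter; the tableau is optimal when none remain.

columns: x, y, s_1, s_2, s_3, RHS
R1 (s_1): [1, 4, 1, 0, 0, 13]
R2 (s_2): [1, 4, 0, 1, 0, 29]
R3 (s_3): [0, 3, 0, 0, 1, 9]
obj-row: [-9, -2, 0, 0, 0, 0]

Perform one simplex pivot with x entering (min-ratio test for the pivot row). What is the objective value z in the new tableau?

Ratio test on column x — row 1: 13/1 = 13; row 2: 29/1 = 29; row 3: entry 0 ≤ 0. Minimum is 13 at row 1 (s_1 leaves); pivot element 1.
Pivot on row 1; the obj-row RHS becomes 0 − (-9)·13 = 117.

117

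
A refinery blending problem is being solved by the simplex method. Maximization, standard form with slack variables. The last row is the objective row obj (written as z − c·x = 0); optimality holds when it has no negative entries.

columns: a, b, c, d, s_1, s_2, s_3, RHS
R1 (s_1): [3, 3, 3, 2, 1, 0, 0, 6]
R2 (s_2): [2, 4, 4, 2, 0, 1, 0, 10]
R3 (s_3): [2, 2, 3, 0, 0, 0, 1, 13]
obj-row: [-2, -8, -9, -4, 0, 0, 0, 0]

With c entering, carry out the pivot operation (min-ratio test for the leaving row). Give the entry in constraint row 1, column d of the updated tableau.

Ratio test on column c — row 1: 6/3 = 2; row 2: 10/4 = 5/2; row 3: 13/3 = 13/3. Minimum is 2 at row 1 (s_1 leaves); pivot element 3.
Divide row 1 by 3; eliminate column c from the other rows.
In the new row 1, the d entry is the old entry divided by the pivot: 2/3 = 2/3.

2/3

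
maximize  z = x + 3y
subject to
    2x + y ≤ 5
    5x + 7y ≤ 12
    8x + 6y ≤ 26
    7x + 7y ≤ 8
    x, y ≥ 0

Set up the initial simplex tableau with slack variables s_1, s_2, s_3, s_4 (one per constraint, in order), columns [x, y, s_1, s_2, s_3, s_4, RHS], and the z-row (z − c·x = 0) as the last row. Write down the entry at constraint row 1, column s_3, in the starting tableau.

Slack s_3 belongs to constraint 3; its column is the unit vector e_3, so the entry in row 1 is 0.

0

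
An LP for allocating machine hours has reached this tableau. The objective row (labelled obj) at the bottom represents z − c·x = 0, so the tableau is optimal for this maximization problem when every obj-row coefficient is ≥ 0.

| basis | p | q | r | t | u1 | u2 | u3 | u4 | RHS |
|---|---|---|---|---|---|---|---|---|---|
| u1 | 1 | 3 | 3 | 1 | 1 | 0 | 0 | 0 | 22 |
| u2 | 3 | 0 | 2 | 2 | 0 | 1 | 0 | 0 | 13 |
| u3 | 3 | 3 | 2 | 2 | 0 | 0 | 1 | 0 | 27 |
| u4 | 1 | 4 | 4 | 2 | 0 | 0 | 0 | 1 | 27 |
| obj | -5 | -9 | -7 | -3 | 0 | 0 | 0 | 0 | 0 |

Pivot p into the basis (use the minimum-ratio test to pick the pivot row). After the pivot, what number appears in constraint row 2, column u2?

1/3

Ratio test on column p — row 1: 22/1 = 22; row 2: 13/3 = 13/3; row 3: 27/3 = 9; row 4: 27/1 = 27. Minimum is 13/3 at row 2 (u2 leaves); pivot element 3.
Divide row 2 by 3; eliminate column p from the other rows.
In the new row 2, the u2 entry is the old entry divided by the pivot: 1/3 = 1/3.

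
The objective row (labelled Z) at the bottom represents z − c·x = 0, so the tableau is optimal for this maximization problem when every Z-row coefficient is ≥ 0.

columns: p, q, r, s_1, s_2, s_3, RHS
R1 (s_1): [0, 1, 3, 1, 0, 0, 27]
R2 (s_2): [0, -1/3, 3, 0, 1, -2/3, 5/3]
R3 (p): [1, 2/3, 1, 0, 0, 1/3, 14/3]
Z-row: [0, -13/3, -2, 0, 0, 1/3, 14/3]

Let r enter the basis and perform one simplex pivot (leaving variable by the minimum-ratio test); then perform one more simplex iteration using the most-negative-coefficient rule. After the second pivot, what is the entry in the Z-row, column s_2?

-9/7

Ratio test on column r — row 1: 27/3 = 9; row 2: (5/3)/3 = 5/9; row 3: (14/3)/1 = 14/3. Minimum is 5/9 at row 2 (s_2 leaves); pivot element 3.
Divide row 2 by 3; eliminate column r from the other rows.
Second iteration: most negative Z-row entry is -41/9 in column q, so q enters.
Ratio test on column q — row 1: (76/3)/(4/3) = 19; row 2: entry -1/9 ≤ 0; row 3: (37/9)/(7/9) = 37/7. Minimum is 37/7 at row 3 (p leaves); pivot element 7/9.
Divide row 3 by 7/9; eliminate column q from the other rows.
After both pivots, the entry at the Z-row, column s_2 is -9/7.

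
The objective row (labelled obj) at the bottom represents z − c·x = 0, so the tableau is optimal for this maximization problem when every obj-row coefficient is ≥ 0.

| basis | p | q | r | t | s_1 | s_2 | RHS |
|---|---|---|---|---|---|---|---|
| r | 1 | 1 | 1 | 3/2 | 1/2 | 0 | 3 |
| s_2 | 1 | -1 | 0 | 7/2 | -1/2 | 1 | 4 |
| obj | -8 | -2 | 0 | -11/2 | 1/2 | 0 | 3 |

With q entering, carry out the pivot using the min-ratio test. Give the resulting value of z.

Ratio test on column q — row 1: 3/1 = 3; row 2: entry -1 ≤ 0. Minimum is 3 at row 1 (r leaves); pivot element 1.
Pivot on row 1; the obj-row RHS becomes 3 − (-2)·3 = 9.

9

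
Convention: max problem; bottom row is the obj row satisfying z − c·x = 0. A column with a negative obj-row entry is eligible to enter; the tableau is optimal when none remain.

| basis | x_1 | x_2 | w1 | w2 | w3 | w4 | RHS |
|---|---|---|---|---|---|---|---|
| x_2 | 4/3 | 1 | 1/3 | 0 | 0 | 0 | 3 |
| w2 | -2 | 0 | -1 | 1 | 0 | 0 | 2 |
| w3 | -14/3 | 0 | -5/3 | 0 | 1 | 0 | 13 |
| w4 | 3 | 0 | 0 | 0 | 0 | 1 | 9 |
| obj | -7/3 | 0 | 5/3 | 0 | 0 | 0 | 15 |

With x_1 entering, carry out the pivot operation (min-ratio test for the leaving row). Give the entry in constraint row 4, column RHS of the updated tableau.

9/4

Ratio test on column x_1 — row 1: 3/(4/3) = 9/4; row 2: entry -2 ≤ 0; row 3: entry -14/3 ≤ 0; row 4: 9/3 = 3. Minimum is 9/4 at row 1 (x_2 leaves); pivot element 4/3.
Divide row 1 by 4/3; eliminate column x_1 from the other rows.
Row 4 update in column RHS: 9 − 3·(9/4) = 9/4.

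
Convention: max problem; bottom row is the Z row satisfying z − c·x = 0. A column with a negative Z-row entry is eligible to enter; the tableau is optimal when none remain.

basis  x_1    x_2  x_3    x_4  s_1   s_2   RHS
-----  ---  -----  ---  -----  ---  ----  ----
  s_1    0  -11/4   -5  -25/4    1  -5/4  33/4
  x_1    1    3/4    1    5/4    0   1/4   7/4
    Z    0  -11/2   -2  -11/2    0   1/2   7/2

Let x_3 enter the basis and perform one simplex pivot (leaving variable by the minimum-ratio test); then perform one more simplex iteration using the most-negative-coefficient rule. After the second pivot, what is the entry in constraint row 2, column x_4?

5/3

Ratio test on column x_3 — row 1: entry -5 ≤ 0; row 2: (7/4)/1 = 7/4. Minimum is 7/4 at row 2 (x_1 leaves); pivot element 1.
Divide row 2 by 1; eliminate column x_3 from the other rows.
Second iteration: most negative Z-row entry is -4 in column x_2, so x_2 enters.
Ratio test on column x_2 — row 1: 17/1 = 17; row 2: (7/4)/(3/4) = 7/3. Minimum is 7/3 at row 2 (x_3 leaves); pivot element 3/4.
Divide row 2 by 3/4; eliminate column x_2 from the other rows.
After both pivots, the entry at constraint row 2, column x_4 is 5/3.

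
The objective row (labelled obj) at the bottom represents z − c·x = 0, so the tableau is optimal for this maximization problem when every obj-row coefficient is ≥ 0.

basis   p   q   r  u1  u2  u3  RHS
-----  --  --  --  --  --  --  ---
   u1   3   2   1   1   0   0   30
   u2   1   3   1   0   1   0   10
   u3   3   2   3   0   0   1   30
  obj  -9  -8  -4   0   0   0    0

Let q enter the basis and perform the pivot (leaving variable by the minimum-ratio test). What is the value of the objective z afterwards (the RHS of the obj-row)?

Ratio test on column q — row 1: 30/2 = 15; row 2: 10/3 = 10/3; row 3: 30/2 = 15. Minimum is 10/3 at row 2 (u2 leaves); pivot element 3.
Pivot on row 2; the obj-row RHS becomes 0 − (-8)·(10/3) = 80/3.

80/3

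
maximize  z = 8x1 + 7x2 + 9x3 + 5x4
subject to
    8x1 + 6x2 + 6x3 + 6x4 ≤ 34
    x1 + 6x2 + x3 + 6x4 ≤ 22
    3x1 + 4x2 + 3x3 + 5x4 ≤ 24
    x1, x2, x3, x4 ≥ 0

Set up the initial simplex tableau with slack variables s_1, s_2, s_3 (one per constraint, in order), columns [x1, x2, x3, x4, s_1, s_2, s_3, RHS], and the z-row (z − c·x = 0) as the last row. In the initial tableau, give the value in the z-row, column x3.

-9

The z-row carries the negated objective coefficients: the x3 entry is -9.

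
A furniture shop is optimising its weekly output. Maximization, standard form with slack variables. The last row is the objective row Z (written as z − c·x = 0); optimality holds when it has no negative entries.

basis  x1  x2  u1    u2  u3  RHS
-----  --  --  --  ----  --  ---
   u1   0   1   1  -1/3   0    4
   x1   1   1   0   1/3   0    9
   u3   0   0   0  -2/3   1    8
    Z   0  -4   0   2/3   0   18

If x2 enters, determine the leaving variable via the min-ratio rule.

Column x2 entries and ratios — u1: 4/1 = 4; x1: 9/1 = 9; u3: 0 ≤ 0, skip.
Smallest ratio is 4 in the row of u1, so u1 leaves.

u1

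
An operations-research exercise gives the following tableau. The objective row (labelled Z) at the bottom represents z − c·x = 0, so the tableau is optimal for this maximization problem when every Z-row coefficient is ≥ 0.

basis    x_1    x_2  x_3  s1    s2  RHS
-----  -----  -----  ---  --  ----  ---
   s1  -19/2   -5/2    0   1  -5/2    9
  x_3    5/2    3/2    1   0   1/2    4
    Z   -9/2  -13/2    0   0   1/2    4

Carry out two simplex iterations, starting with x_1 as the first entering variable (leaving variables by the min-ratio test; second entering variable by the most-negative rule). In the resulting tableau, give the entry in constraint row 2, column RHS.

Ratio test on column x_1 — row 1: entry -19/2 ≤ 0; row 2: 4/(5/2) = 8/5. Minimum is 8/5 at row 2 (x_3 leaves); pivot element 5/2.
Divide row 2 by 5/2; eliminate column x_1 from the other rows.
Second iteration: most negative Z-row entry is -19/5 in column x_2, so x_2 enters.
Ratio test on column x_2 — row 1: (121/5)/(16/5) = 121/16; row 2: (8/5)/(3/5) = 8/3. Minimum is 8/3 at row 2 (x_1 leaves); pivot element 3/5.
Divide row 2 by 3/5; eliminate column x_2 from the other rows.
After both pivots, the entry at constraint row 2, column RHS is 8/3.

8/3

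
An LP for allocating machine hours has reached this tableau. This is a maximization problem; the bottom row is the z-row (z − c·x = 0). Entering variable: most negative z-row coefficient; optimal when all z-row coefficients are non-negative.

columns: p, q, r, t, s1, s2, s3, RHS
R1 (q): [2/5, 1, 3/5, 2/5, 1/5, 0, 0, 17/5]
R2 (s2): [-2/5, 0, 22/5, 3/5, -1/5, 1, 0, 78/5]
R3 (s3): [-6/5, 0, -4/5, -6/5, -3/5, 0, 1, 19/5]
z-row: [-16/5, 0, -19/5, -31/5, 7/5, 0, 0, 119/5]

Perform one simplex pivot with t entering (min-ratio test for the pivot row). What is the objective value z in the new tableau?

Ratio test on column t — row 1: (17/5)/(2/5) = 17/2; row 2: (78/5)/(3/5) = 26; row 3: entry -6/5 ≤ 0. Minimum is 17/2 at row 1 (q leaves); pivot element 2/5.
Pivot on row 1; the z-row RHS becomes 119/5 − (-31/5)·(17/2) = 153/2.

153/2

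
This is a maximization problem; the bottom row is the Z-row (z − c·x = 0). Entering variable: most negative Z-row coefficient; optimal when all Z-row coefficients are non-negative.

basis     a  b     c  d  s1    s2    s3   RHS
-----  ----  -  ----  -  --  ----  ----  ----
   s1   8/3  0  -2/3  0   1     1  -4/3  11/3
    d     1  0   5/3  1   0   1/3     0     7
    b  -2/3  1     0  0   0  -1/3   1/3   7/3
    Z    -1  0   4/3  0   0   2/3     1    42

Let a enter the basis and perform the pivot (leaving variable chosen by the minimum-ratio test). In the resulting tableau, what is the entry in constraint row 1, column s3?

Ratio test on column a — row 1: (11/3)/(8/3) = 11/8; row 2: 7/1 = 7; row 3: entry -2/3 ≤ 0. Minimum is 11/8 at row 1 (s1 leaves); pivot element 8/3.
Divide row 1 by 8/3; eliminate column a from the other rows.
In the new row 1, the s3 entry is the old entry divided by the pivot: (-4/3)/(8/3) = -1/2.

-1/2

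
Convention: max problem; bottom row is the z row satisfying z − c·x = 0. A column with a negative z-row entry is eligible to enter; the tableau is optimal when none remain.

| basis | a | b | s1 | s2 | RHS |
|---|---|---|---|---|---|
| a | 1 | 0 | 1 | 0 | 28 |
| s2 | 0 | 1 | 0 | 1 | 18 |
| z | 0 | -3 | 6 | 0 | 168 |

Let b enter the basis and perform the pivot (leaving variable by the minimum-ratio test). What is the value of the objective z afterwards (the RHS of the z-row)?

222

Ratio test on column b — row 1: entry 0 ≤ 0; row 2: 18/1 = 18. Minimum is 18 at row 2 (s2 leaves); pivot element 1.
Pivot on row 2; the z-row RHS becomes 168 − (-3)·18 = 222.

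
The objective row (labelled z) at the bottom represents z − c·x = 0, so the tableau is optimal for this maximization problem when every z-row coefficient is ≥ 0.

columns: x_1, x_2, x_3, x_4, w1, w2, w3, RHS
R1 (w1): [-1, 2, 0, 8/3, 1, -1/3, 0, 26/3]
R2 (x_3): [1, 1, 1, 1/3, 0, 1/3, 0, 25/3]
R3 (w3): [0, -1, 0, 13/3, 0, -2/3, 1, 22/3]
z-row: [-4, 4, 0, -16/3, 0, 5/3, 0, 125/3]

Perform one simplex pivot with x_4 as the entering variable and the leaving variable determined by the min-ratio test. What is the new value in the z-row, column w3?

16/13

Ratio test on column x_4 — row 1: (26/3)/(8/3) = 13/4; row 2: (25/3)/(1/3) = 25; row 3: (22/3)/(13/3) = 22/13. Minimum is 22/13 at row 3 (w3 leaves); pivot element 13/3.
Divide row 3 by 13/3; eliminate column x_4 from the other rows.
z-row update in column w3: 0 − (-16/3)·(3/13) = 16/13.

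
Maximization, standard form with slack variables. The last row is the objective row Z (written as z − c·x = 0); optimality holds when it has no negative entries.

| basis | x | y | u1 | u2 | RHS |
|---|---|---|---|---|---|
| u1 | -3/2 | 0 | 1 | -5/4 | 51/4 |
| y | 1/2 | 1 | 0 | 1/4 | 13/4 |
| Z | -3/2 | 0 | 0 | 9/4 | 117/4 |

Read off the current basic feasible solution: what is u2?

u2 is not in the basis, so in the current basic feasible solution u2 = 0.

0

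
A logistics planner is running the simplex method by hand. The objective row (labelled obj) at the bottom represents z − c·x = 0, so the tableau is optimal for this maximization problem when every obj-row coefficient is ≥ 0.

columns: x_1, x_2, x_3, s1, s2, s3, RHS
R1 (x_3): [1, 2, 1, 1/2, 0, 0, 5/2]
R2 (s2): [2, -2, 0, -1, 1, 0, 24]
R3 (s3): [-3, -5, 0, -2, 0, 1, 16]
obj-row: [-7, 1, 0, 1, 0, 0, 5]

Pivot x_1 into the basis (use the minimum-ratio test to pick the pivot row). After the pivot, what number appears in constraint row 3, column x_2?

Ratio test on column x_1 — row 1: (5/2)/1 = 5/2; row 2: 24/2 = 12; row 3: entry -3 ≤ 0. Minimum is 5/2 at row 1 (x_3 leaves); pivot element 1.
Divide row 1 by 1; eliminate column x_1 from the other rows.
Row 3 update in column x_2: -5 − (-3)·2 = 1.

1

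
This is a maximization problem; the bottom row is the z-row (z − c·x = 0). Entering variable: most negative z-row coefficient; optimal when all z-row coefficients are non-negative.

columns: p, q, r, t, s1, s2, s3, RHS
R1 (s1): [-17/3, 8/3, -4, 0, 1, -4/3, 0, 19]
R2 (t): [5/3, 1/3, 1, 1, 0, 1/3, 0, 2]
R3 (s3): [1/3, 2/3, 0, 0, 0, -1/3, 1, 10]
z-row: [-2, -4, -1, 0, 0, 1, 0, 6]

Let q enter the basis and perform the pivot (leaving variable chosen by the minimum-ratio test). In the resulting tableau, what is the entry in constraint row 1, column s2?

Ratio test on column q — row 1: 19/(8/3) = 57/8; row 2: 2/(1/3) = 6; row 3: 10/(2/3) = 15. Minimum is 6 at row 2 (t leaves); pivot element 1/3.
Divide row 2 by 1/3; eliminate column q from the other rows.
Row 1 update in column s2: -4/3 − (8/3)·1 = -4.

-4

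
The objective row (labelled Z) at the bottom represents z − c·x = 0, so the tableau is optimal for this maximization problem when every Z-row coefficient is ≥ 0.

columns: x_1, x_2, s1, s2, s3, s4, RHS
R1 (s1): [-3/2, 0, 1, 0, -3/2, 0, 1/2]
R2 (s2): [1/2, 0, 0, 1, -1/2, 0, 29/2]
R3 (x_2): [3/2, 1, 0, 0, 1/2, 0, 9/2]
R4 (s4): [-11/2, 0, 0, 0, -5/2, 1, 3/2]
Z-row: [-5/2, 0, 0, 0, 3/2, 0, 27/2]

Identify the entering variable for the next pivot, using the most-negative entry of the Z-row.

Negative Z-row entries: x_1: -5/2.
The most negative is -5/2 in column x_1, so x_1 enters.

x_1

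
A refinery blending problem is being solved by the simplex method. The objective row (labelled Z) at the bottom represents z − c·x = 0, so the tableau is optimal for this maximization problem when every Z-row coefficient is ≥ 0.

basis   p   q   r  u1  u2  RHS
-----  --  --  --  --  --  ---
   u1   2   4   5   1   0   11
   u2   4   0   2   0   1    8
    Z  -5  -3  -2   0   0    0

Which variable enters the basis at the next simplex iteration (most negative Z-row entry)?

p

Negative Z-row entries: p: -5, q: -3, r: -2.
The most negative is -5 in column p, so p enters.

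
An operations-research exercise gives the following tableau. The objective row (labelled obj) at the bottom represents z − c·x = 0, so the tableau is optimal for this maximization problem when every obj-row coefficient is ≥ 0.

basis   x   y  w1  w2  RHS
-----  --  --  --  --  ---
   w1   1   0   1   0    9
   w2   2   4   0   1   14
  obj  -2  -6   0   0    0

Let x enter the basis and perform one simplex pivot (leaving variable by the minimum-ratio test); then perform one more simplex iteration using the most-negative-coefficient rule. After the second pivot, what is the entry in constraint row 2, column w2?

1/4

Ratio test on column x — row 1: 9/1 = 9; row 2: 14/2 = 7. Minimum is 7 at row 2 (w2 leaves); pivot element 2.
Divide row 2 by 2; eliminate column x from the other rows.
Second iteration: most negative obj-row entry is -2 in column y, so y enters.
Ratio test on column y — row 1: entry -2 ≤ 0; row 2: 7/2 = 7/2. Minimum is 7/2 at row 2 (x leaves); pivot element 2.
Divide row 2 by 2; eliminate column y from the other rows.
After both pivots, the entry at constraint row 2, column w2 is 1/4.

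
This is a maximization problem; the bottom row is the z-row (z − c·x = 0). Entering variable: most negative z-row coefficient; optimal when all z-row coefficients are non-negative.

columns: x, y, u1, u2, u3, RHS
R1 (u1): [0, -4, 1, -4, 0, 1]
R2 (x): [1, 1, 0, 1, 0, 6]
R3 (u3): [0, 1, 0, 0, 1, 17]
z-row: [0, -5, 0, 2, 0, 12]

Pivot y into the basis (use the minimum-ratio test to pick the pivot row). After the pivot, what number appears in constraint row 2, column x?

Ratio test on column y — row 1: entry -4 ≤ 0; row 2: 6/1 = 6; row 3: 17/1 = 17. Minimum is 6 at row 2 (x leaves); pivot element 1.
Divide row 2 by 1; eliminate column y from the other rows.
In the new row 2, the x entry is the old entry divided by the pivot: 1/1 = 1.

1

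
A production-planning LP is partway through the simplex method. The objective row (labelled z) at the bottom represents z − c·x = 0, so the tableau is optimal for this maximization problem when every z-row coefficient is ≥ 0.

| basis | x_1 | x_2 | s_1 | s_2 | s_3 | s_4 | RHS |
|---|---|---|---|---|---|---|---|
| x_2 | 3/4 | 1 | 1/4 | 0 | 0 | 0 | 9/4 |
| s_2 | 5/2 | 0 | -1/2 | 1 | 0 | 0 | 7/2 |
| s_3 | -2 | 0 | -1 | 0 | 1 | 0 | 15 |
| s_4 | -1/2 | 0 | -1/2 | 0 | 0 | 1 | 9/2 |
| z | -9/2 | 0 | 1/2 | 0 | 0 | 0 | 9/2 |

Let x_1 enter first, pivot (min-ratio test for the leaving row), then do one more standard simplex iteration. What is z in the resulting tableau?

12

Ratio test on column x_1 — row 1: (9/4)/(3/4) = 3; row 2: (7/2)/(5/2) = 7/5; row 3: entry -2 ≤ 0; row 4: entry -1/2 ≤ 0. Minimum is 7/5 at row 2 (s_2 leaves); pivot element 5/2.
Pivot on row 2; the z-row RHS becomes 9/2 − (-9/2)·(7/5) = 54/5.
Next entering variable (most negative z-row entry -2/5): s_1.
Ratio test on column s_1 — row 1: (6/5)/(2/5) = 3; row 2: entry -1/5 ≤ 0; row 3: entry -7/5 ≤ 0; row 4: entry -3/5 ≤ 0. Minimum is 3 at row 1 (x_2 leaves); pivot element 2/5.
After the second pivot the z-row RHS is 54/5 − (-2/5)·3 = 12.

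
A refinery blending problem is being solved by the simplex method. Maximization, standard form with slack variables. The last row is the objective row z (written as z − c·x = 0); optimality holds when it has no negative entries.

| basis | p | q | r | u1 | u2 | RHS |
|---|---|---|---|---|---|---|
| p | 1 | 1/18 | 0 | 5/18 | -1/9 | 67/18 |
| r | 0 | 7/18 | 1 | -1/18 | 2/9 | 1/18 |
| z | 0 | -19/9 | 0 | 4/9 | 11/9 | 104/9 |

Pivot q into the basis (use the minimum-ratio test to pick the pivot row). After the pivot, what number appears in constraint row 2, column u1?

Ratio test on column q — row 1: (67/18)/(1/18) = 67; row 2: (1/18)/(7/18) = 1/7. Minimum is 1/7 at row 2 (r leaves); pivot element 7/18.
Divide row 2 by 7/18; eliminate column q from the other rows.
In the new row 2, the u1 entry is the old entry divided by the pivot: (-1/18)/(7/18) = -1/7.

-1/7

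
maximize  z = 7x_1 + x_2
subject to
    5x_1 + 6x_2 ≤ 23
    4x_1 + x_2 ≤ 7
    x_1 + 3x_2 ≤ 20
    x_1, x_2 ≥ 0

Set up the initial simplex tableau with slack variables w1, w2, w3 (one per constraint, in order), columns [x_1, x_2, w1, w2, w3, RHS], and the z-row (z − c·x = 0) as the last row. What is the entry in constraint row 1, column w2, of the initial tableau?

Slack w2 belongs to constraint 2; its column is the unit vector e_2, so the entry in row 1 is 0.

0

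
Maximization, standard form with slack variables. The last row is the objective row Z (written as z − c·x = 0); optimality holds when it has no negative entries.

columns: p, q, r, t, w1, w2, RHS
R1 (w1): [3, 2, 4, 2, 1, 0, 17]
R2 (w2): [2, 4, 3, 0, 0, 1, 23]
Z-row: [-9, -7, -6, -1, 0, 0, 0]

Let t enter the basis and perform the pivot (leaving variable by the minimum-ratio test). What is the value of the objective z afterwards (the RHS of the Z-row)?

Ratio test on column t — row 1: 17/2 = 17/2; row 2: entry 0 ≤ 0. Minimum is 17/2 at row 1 (w1 leaves); pivot element 2.
Pivot on row 1; the Z-row RHS becomes 0 − (-1)·(17/2) = 17/2.

17/2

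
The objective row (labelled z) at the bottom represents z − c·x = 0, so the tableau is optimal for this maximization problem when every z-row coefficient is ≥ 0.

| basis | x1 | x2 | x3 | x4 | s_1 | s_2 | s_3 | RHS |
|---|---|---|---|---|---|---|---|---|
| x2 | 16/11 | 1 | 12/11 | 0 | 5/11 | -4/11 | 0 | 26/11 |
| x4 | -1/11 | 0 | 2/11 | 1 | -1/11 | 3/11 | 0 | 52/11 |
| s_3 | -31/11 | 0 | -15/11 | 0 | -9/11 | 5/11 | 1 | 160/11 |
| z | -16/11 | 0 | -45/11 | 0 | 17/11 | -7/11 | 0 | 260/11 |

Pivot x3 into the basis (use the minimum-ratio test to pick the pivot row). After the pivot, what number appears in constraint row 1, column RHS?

Ratio test on column x3 — row 1: (26/11)/(12/11) = 13/6; row 2: (52/11)/(2/11) = 26; row 3: entry -15/11 ≤ 0. Minimum is 13/6 at row 1 (x2 leaves); pivot element 12/11.
Divide row 1 by 12/11; eliminate column x3 from the other rows.
In the new row 1, the RHS entry is the old entry divided by the pivot: (26/11)/(12/11) = 13/6.

13/6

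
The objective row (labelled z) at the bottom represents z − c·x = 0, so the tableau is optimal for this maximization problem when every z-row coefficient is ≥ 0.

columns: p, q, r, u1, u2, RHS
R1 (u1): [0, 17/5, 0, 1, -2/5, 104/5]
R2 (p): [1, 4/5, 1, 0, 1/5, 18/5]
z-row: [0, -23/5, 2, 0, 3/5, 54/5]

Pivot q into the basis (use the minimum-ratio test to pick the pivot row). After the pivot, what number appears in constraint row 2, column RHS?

9/2

Ratio test on column q — row 1: (104/5)/(17/5) = 104/17; row 2: (18/5)/(4/5) = 9/2. Minimum is 9/2 at row 2 (p leaves); pivot element 4/5.
Divide row 2 by 4/5; eliminate column q from the other rows.
In the new row 2, the RHS entry is the old entry divided by the pivot: (18/5)/(4/5) = 9/2.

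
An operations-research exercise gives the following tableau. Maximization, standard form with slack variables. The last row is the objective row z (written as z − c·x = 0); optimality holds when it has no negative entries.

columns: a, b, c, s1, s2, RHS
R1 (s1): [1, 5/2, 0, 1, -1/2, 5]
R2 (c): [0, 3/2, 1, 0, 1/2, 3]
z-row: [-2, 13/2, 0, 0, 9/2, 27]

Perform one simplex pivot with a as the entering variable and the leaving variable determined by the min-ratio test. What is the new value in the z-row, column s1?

2

Ratio test on column a — row 1: 5/1 = 5; row 2: entry 0 ≤ 0. Minimum is 5 at row 1 (s1 leaves); pivot element 1.
Divide row 1 by 1; eliminate column a from the other rows.
z-row update in column s1: 0 − (-2)·1 = 2.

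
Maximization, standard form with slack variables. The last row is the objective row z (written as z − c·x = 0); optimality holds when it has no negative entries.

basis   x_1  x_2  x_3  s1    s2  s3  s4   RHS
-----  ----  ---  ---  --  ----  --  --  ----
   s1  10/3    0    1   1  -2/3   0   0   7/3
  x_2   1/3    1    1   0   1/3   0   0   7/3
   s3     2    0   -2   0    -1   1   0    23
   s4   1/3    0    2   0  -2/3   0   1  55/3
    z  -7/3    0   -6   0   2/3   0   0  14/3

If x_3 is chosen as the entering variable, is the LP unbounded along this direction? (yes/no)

Column x_3 has positive entries in row(s) 1, 2, 4, so the ratio test bounds it — not unbounded.

no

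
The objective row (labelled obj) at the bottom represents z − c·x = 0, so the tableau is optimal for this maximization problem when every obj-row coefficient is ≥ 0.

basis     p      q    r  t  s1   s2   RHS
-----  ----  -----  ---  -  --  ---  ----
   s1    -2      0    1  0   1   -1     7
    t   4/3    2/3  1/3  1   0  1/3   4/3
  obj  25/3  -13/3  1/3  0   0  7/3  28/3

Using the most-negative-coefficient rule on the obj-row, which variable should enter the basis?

q

Negative obj-row entries: q: -13/3.
The most negative is -13/3 in column q, so q enters.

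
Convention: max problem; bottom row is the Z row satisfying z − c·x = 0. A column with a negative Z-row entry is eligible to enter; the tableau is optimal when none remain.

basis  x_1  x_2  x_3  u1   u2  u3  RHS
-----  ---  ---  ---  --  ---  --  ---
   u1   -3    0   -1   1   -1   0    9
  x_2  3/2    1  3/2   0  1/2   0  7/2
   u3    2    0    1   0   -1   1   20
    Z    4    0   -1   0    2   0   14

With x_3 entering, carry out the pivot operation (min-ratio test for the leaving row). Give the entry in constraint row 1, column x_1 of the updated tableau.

-2

Ratio test on column x_3 — row 1: entry -1 ≤ 0; row 2: (7/2)/(3/2) = 7/3; row 3: 20/1 = 20. Minimum is 7/3 at row 2 (x_2 leaves); pivot element 3/2.
Divide row 2 by 3/2; eliminate column x_3 from the other rows.
Row 1 update in column x_1: -3 − (-1)·1 = -2.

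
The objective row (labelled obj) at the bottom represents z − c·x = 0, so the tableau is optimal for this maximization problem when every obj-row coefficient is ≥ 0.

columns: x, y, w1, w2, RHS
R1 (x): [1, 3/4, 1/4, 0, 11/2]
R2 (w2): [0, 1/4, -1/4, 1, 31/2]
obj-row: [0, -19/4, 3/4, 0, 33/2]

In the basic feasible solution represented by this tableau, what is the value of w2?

31/2

w2 is basic (row 2); its value is the RHS of that row, 31/2.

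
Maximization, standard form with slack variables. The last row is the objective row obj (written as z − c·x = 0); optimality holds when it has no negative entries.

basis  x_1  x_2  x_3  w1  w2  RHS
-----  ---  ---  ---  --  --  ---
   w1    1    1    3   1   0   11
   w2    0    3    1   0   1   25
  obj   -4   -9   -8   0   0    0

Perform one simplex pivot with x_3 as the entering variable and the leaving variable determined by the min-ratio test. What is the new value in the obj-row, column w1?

8/3

Ratio test on column x_3 — row 1: 11/3 = 11/3; row 2: 25/1 = 25. Minimum is 11/3 at row 1 (w1 leaves); pivot element 3.
Divide row 1 by 3; eliminate column x_3 from the other rows.
obj-row update in column w1: 0 − (-8)·(1/3) = 8/3.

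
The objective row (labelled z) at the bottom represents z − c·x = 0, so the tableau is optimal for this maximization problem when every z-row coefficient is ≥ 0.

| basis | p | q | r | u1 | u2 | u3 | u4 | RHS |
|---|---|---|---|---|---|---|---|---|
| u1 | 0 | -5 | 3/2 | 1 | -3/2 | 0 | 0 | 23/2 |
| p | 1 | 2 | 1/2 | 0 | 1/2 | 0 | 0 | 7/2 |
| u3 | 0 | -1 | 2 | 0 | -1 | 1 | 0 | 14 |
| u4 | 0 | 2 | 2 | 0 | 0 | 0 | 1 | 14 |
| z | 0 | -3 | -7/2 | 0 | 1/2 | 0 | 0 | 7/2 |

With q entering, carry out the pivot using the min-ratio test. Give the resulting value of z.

35/4

Ratio test on column q — row 1: entry -5 ≤ 0; row 2: (7/2)/2 = 7/4; row 3: entry -1 ≤ 0; row 4: 14/2 = 7. Minimum is 7/4 at row 2 (p leaves); pivot element 2.
Pivot on row 2; the z-row RHS becomes 7/2 − (-3)·(7/4) = 35/4.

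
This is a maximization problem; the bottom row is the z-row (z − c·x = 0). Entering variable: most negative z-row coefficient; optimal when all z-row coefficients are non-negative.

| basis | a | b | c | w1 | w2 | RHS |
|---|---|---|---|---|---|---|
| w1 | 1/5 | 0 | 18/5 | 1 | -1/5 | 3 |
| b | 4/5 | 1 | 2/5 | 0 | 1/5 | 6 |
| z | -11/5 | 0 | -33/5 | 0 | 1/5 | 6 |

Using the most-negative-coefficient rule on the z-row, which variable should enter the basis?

Negative z-row entries: a: -11/5, c: -33/5.
The most negative is -33/5 in column c, so c enters.

c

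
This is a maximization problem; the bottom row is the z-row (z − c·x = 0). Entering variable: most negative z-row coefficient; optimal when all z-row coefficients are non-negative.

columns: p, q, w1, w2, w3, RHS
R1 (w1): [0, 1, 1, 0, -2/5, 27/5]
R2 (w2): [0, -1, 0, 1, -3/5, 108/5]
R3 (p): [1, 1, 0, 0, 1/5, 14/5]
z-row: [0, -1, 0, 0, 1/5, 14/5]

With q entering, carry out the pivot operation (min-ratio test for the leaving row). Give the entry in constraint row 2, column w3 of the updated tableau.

-2/5

Ratio test on column q — row 1: (27/5)/1 = 27/5; row 2: entry -1 ≤ 0; row 3: (14/5)/1 = 14/5. Minimum is 14/5 at row 3 (p leaves); pivot element 1.
Divide row 3 by 1; eliminate column q from the other rows.
Row 2 update in column w3: -3/5 − (-1)·(1/5) = -2/5.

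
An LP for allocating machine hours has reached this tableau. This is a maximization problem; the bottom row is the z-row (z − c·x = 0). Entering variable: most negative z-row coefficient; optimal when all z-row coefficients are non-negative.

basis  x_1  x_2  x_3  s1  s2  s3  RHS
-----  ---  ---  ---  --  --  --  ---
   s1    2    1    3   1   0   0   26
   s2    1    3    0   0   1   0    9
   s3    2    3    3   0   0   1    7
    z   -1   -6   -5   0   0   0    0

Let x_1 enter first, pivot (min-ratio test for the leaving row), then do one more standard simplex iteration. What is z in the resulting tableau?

Ratio test on column x_1 — row 1: 26/2 = 13; row 2: 9/1 = 9; row 3: 7/2 = 7/2. Minimum is 7/2 at row 3 (s3 leaves); pivot element 2.
Pivot on row 3; the z-row RHS becomes 0 − (-1)·(7/2) = 7/2.
Next entering variable (most negative z-row entry -9/2): x_2.
Ratio test on column x_2 — row 1: entry -2 ≤ 0; row 2: (11/2)/(3/2) = 11/3; row 3: (7/2)/(3/2) = 7/3. Minimum is 7/3 at row 3 (x_1 leaves); pivot element 3/2.
After the second pivot the z-row RHS is 7/2 − (-9/2)·(7/3) = 14.

14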